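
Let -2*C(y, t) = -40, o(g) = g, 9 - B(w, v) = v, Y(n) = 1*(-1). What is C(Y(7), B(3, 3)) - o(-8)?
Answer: 28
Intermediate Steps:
Y(n) = -1
B(w, v) = 9 - v
C(y, t) = 20 (C(y, t) = -½*(-40) = 20)
C(Y(7), B(3, 3)) - o(-8) = 20 - 1*(-8) = 20 + 8 = 28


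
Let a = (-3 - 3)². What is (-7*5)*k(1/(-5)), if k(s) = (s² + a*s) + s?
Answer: 1288/5 ≈ 257.60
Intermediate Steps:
a = 36 (a = (-6)² = 36)
k(s) = s² + 37*s (k(s) = (s² + 36*s) + s = s² + 37*s)
(-7*5)*k(1/(-5)) = (-7*5)*((37 + 1/(-5))/(-5)) = -(-7)*(37 - ⅕) = -(-7)*184/5 = -35*(-184/25) = 1288/5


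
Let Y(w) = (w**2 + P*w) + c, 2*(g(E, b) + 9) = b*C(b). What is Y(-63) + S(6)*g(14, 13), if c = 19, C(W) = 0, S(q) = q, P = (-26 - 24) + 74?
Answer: 2422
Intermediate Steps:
P = 24 (P = -50 + 74 = 24)
g(E, b) = -9 (g(E, b) = -9 + (b*0)/2 = -9 + (1/2)*0 = -9 + 0 = -9)
Y(w) = 19 + w**2 + 24*w (Y(w) = (w**2 + 24*w) + 19 = 19 + w**2 + 24*w)
Y(-63) + S(6)*g(14, 13) = (19 + (-63)**2 + 24*(-63)) + 6*(-9) = (19 + 3969 - 1512) - 54 = 2476 - 54 = 2422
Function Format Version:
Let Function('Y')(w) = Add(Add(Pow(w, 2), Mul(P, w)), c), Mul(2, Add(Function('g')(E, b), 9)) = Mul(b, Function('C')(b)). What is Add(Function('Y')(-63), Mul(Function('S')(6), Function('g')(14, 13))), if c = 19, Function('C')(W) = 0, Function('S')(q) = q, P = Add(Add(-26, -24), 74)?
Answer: 2422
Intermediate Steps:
P = 24 (P = Add(-50, 74) = 24)
Function('g')(E, b) = -9 (Function('g')(E, b) = Add(-9, Mul(Rational(1, 2), Mul(b, 0))) = Add(-9, Mul(Rational(1, 2), 0)) = Add(-9, 0) = -9)
Function('Y')(w) = Add(19, Pow(w, 2), Mul(24, w)) (Function('Y')(w) = Add(Add(Pow(w, 2), Mul(24, w)), 19) = Add(19, Pow(w, 2), Mul(24, w)))
Add(Function('Y')(-63), Mul(Function('S')(6), Function('g')(14, 13))) = Add(Add(19, Pow(-63, 2), Mul(24, -63)), Mul(6, -9)) = Add(Add(19, 3969, -1512), -54) = Add(2476, -54) = 2422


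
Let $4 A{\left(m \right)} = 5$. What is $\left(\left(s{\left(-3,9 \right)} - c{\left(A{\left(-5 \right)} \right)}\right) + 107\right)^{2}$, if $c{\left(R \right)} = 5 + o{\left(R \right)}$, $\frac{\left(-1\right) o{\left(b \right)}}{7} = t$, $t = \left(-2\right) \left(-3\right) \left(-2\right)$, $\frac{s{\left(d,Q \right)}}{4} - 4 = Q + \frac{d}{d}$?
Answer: $5476$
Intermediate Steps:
$A{\left(m \right)} = \frac{5}{4}$ ($A{\left(m \right)} = \frac{1}{4} \cdot 5 = \frac{5}{4}$)
$s{\left(d,Q \right)} = 20 + 4 Q$ ($s{\left(d,Q \right)} = 16 + 4 \left(Q + \frac{d}{d}\right) = 16 + 4 \left(Q + 1\right) = 16 + 4 \left(1 + Q\right) = 16 + \left(4 + 4 Q\right) = 20 + 4 Q$)
$t = -12$ ($t = 6 \left(-2\right) = -12$)
$o{\left(b \right)} = 84$ ($o{\left(b \right)} = \left(-7\right) \left(-12\right) = 84$)
$c{\left(R \right)} = 89$ ($c{\left(R \right)} = 5 + 84 = 89$)
$\left(\left(s{\left(-3,9 \right)} - c{\left(A{\left(-5 \right)} \right)}\right) + 107\right)^{2} = \left(\left(\left(20 + 4 \cdot 9\right) - 89\right) + 107\right)^{2} = \left(\left(\left(20 + 36\right) - 89\right) + 107\right)^{2} = \left(\left(56 - 89\right) + 107\right)^{2} = \left(-33 + 107\right)^{2} = 74^{2} = 5476$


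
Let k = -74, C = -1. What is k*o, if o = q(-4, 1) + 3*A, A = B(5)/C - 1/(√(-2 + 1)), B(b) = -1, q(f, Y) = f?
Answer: 74 - 222*I ≈ 74.0 - 222.0*I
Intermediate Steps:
A = 1 + I (A = -1/(-1) - 1/(√(-2 + 1)) = -1*(-1) - 1/(√(-1)) = 1 - 1/I = 1 - (-1)*I = 1 + I ≈ 1.0 + 1.0*I)
o = -1 + 3*I (o = -4 + 3*(1 + I) = -4 + (3 + 3*I) = -1 + 3*I ≈ -1.0 + 3.0*I)
k*o = -74*(-1 + 3*I) = 74 - 222*I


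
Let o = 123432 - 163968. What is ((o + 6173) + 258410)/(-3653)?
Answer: -224047/3653 ≈ -61.332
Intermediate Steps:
o = -40536
((o + 6173) + 258410)/(-3653) = ((-40536 + 6173) + 258410)/(-3653) = (-34363 + 258410)*(-1/3653) = 224047*(-1/3653) = -224047/3653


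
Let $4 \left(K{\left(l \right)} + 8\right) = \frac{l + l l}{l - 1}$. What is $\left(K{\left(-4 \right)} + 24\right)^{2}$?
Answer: $\frac{5929}{25} \approx 237.16$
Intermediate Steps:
$K{\left(l \right)} = -8 + \frac{l + l^{2}}{4 \left(-1 + l\right)}$ ($K{\left(l \right)} = -8 + \frac{\left(l + l l\right) \frac{1}{l - 1}}{4} = -8 + \frac{\left(l + l^{2}\right) \frac{1}{-1 + l}}{4} = -8 + \frac{\frac{1}{-1 + l} \left(l + l^{2}\right)}{4} = -8 + \frac{l + l^{2}}{4 \left(-1 + l\right)}$)
$\left(K{\left(-4 \right)} + 24\right)^{2} = \left(\frac{32 + \left(-4\right)^{2} - -124}{4 \left(-1 - 4\right)} + 24\right)^{2} = \left(\frac{32 + 16 + 124}{4 \left(-5\right)} + 24\right)^{2} = \left(\frac{1}{4} \left(- \frac{1}{5}\right) 172 + 24\right)^{2} = \left(- \frac{43}{5} + 24\right)^{2} = \left(\frac{77}{5}\right)^{2} = \frac{5929}{25}$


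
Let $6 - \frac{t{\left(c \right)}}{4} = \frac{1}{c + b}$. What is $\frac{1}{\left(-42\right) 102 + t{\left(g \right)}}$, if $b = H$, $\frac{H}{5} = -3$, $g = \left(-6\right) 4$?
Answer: $- \frac{39}{166136} \approx -0.00023475$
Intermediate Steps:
$g = -24$
$H = -15$ ($H = 5 \left(-3\right) = -15$)
$b = -15$
$t{\left(c \right)} = 24 - \frac{4}{-15 + c}$ ($t{\left(c \right)} = 24 - \frac{4}{c - 15} = 24 - \frac{4}{-15 + c}$)
$\frac{1}{\left(-42\right) 102 + t{\left(g \right)}} = \frac{1}{\left(-42\right) 102 + \frac{4 \left(-91 + 6 \left(-24\right)\right)}{-15 - 24}} = \frac{1}{-4284 + \frac{4 \left(-91 - 144\right)}{-39}} = \frac{1}{-4284 + 4 \left(- \frac{1}{39}\right) \left(-235\right)} = \frac{1}{-4284 + \frac{940}{39}} = \frac{1}{- \frac{166136}{39}} = - \frac{39}{166136}$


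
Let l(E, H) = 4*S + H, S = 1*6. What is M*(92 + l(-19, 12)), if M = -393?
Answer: -50304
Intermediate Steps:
S = 6
l(E, H) = 24 + H (l(E, H) = 4*6 + H = 24 + H)
M*(92 + l(-19, 12)) = -393*(92 + (24 + 12)) = -393*(92 + 36) = -393*128 = -50304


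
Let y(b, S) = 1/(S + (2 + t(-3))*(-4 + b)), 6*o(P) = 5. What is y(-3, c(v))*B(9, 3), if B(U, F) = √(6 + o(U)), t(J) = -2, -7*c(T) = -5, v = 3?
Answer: 7*√246/30 ≈ 3.6597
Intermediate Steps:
c(T) = 5/7 (c(T) = -⅐*(-5) = 5/7)
o(P) = ⅚ (o(P) = (⅙)*5 = ⅚)
B(U, F) = √246/6 (B(U, F) = √(6 + ⅚) = √(41/6) = √246/6)
y(b, S) = 1/S (y(b, S) = 1/(S + (2 - 2)*(-4 + b)) = 1/(S + 0*(-4 + b)) = 1/(S + 0) = 1/S)
y(-3, c(v))*B(9, 3) = (√246/6)/(5/7) = 7*(√246/6)/5 = 7*√246/30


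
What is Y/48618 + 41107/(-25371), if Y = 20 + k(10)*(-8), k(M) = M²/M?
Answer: -111114577/68527071 ≈ -1.6215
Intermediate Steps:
k(M) = M
Y = -60 (Y = 20 + 10*(-8) = 20 - 80 = -60)
Y/48618 + 41107/(-25371) = -60/48618 + 41107/(-25371) = -60*1/48618 + 41107*(-1/25371) = -10/8103 - 41107/25371 = -111114577/68527071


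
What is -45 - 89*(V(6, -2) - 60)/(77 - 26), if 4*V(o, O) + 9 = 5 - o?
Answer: 6535/102 ≈ 64.069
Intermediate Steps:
V(o, O) = -1 - o/4 (V(o, O) = -9/4 + (5 - o)/4 = -9/4 + (5/4 - o/4) = -1 - o/4)
-45 - 89*(V(6, -2) - 60)/(77 - 26) = -45 - 89*((-1 - ¼*6) - 60)/(77 - 26) = -45 - 89*((-1 - 3/2) - 60)/51 = -45 - 89*(-5/2 - 60)/51 = -45 - (-11125)/(2*51) = -45 - 89*(-125/102) = -45 + 11125/102 = 6535/102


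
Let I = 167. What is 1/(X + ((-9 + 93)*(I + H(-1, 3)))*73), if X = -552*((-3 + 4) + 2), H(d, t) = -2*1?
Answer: 1/1010124 ≈ 9.8998e-7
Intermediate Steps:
H(d, t) = -2
X = -1656 (X = -552*(1 + 2) = -552*3 = -1656)
1/(X + ((-9 + 93)*(I + H(-1, 3)))*73) = 1/(-1656 + ((-9 + 93)*(167 - 2))*73) = 1/(-1656 + (84*165)*73) = 1/(-1656 + 13860*73) = 1/(-1656 + 1011780) = 1/1010124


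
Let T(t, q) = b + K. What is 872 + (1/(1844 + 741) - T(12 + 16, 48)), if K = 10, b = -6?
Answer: 2243781/2585 ≈ 868.00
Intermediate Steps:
T(t, q) = 4 (T(t, q) = -6 + 10 = 4)
872 + (1/(1844 + 741) - T(12 + 16, 48)) = 872 + (1/(1844 + 741) - 1*4) = 872 + (1/2585 - 4) = 872 - 10339/2585 = 2243781/2585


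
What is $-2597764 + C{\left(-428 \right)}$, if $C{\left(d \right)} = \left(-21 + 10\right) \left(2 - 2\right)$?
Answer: $-2597764$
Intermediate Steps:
$C{\left(d \right)} = 0$ ($C{\left(d \right)} = - 11 \left(2 - 2\right) = \left(-11\right) 0 = 0$)
$-2597764 + C{\left(-428 \right)} = -2597764 + 0 = -2597764$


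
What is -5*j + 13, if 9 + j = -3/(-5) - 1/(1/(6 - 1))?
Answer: 80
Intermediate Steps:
j = -67/5 (j = -9 + (-3/(-5) - 1/(1/(6 - 1))) = -9 + (-3*(-1/5) - 1/(1/5)) = -9 + (3/5 - 1/1/5) = -9 + (3/5 - 1*5) = -9 + (3/5 - 5) = -9 - 22/5 = -67/5 ≈ -13.400)
-5*j + 13 = -5*(-67/5) + 13 = 67 + 13 = 80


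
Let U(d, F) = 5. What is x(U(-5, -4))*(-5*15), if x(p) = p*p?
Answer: -1875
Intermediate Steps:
x(p) = p²
x(U(-5, -4))*(-5*15) = 5²*(-5*15) = 25*(-75) = -1875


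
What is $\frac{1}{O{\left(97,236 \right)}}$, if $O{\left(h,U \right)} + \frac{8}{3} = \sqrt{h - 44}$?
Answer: $\frac{24}{413} + \frac{9 \sqrt{53}}{413} \approx 0.21676$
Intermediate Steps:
$O{\left(h,U \right)} = - \frac{8}{3} + \sqrt{-44 + h}$ ($O{\left(h,U \right)} = - \frac{8}{3} + \sqrt{h - 44} = - \frac{8}{3} + \sqrt{-44 + h}$)
$\frac{1}{O{\left(97,236 \right)}} = \frac{1}{- \frac{8}{3} + \sqrt{-44 + 97}} = \frac{1}{- \frac{8}{3} + \sqrt{53}}$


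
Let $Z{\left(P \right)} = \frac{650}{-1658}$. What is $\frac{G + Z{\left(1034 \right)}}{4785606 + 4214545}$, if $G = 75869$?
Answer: $\frac{62895076}{7461125179} \approx 0.0084297$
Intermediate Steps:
$Z{\left(P \right)} = - \frac{325}{829}$ ($Z{\left(P \right)} = 650 \left(- \frac{1}{1658}\right) = - \frac{325}{829}$)
$\frac{G + Z{\left(1034 \right)}}{4785606 + 4214545} = \frac{75869 - \frac{325}{829}}{4785606 + 4214545} = \frac{62895076}{829 \cdot 9000151} = \frac{62895076}{829} \cdot \frac{1}{9000151} = \frac{62895076}{7461125179}$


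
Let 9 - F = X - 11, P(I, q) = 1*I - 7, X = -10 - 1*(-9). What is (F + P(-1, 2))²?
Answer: 169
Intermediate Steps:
X = -1 (X = -10 + 9 = -1)
P(I, q) = -7 + I (P(I, q) = I - 7 = -7 + I)
F = 21 (F = 9 - (-1 - 11) = 9 - 1*(-12) = 9 + 12 = 21)
(F + P(-1, 2))² = (21 + (-7 - 1))² = (21 - 8)² = 13² = 169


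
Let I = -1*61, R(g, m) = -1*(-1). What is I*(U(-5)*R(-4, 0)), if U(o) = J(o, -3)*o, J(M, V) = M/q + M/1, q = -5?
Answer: -1220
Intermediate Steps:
R(g, m) = 1
J(M, V) = 4*M/5 (J(M, V) = M/(-5) + M/1 = M*(-⅕) + M*1 = -M/5 + M = 4*M/5)
U(o) = 4*o²/5 (U(o) = (4*o/5)*o = 4*o²/5)
I = -61
I*(U(-5)*R(-4, 0)) = -61*(⅘)*(-5)² = -61*(⅘)*25 = -1220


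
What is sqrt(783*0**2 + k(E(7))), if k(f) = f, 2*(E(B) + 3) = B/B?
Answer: I*sqrt(10)/2 ≈ 1.5811*I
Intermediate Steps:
E(B) = -5/2 (E(B) = -3 + (B/B)/2 = -3 + (1/2)*1 = -3 + 1/2 = -5/2)
sqrt(783*0**2 + k(E(7))) = sqrt(783*0**2 - 5/2) = sqrt(783*0 - 5/2) = sqrt(0 - 5/2) = sqrt(-5/2) = I*sqrt(10)/2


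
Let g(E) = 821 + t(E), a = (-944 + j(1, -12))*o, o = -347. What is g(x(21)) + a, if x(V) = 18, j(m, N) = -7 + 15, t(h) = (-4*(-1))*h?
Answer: 325685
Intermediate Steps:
t(h) = 4*h
j(m, N) = 8
a = 324792 (a = (-944 + 8)*(-347) = -936*(-347) = 324792)
g(E) = 821 + 4*E
g(x(21)) + a = (821 + 4*18) + 324792 = (821 + 72) + 324792 = 893 + 324792 = 325685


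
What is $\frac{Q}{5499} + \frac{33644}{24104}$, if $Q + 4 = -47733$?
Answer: $- \frac{241411073}{33136974} \approx -7.2852$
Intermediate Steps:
$Q = -47737$ ($Q = -4 - 47733 = -47737$)
$\frac{Q}{5499} + \frac{33644}{24104} = - \frac{47737}{5499} + \frac{33644}{24104} = \left(-47737\right) \frac{1}{5499} + 33644 \cdot \frac{1}{24104} = - \frac{47737}{5499} + \frac{8411}{6026} = - \frac{241411073}{33136974}$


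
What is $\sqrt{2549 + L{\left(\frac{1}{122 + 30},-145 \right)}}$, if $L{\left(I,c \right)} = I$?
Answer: $\frac{\sqrt{14723062}}{76} \approx 50.488$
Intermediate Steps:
$\sqrt{2549 + L{\left(\frac{1}{122 + 30},-145 \right)}} = \sqrt{2549 + \frac{1}{122 + 30}} = \sqrt{2549 + \frac{1}{152}} = \sqrt{\frac{387449}{152}} = \frac{\sqrt{14723062}}{76}$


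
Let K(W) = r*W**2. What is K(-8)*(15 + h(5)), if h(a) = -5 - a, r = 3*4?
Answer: 3840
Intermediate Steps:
r = 12
K(W) = 12*W**2
K(-8)*(15 + h(5)) = (12*(-8)**2)*(15 + (-5 - 1*5)) = (12*64)*(15 + (-5 - 5)) = 768*(15 - 10) = 768*5 = 3840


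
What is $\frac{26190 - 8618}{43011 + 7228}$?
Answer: $\frac{17572}{50239} \approx 0.34977$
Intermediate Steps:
$\frac{26190 - 8618}{43011 + 7228} = \frac{17572}{50239}$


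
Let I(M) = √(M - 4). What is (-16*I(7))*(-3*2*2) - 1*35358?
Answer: -35358 + 192*√3 ≈ -35025.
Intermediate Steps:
I(M) = √(-4 + M)
(-16*I(7))*(-3*2*2) - 1*35358 = (-16*√(-4 + 7))*(-3*2*2) - 1*35358 = (-16*√3)*(-6*2) - 35358 = -16*√3*(-12) - 35358 = 192*√3 - 35358 = -35358 + 192*√3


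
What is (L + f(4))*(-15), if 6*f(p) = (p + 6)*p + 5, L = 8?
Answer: -465/2 ≈ -232.50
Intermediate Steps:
f(p) = ⅚ + p*(6 + p)/6 (f(p) = ((p + 6)*p + 5)/6 = ((6 + p)*p + 5)/6 = (p*(6 + p) + 5)/6 = (5 + p*(6 + p))/6 = ⅚ + p*(6 + p)/6)
(L + f(4))*(-15) = (8 + (⅚ + 4 + (⅙)*4²))*(-15) = (8 + (⅚ + 4 + (⅙)*16))*(-15) = (8 + (⅚ + 4 + 8/3))*(-15) = (8 + 15/2)*(-15) = (31/2)*(-15) = -465/2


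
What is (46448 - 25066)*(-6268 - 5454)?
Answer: -250639804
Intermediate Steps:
(46448 - 25066)*(-6268 - 5454) = 21382*(-11722) = -250639804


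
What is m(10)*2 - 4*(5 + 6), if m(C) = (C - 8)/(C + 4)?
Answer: -306/7 ≈ -43.714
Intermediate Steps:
m(C) = (-8 + C)/(4 + C)
m(10)*2 - 4*(5 + 6) = ((-8 + 10)/(4 + 10))*2 - 4*(5 + 6) = (2/14)*2 - 4*11 = ((1/14)*2)*2 - 44 = (⅐)*2 - 44 = 2/7 - 44 = -306/7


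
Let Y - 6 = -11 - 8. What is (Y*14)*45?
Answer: -8190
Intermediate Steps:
Y = -13 (Y = 6 + (-11 - 8) = 6 - 19 = -13)
(Y*14)*45 = -13*14*45 = -182*45 = -8190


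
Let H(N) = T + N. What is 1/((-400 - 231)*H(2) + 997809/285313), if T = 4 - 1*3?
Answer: -285313/539099700 ≈ -0.00052924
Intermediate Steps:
T = 1 (T = 4 - 3 = 1)
H(N) = 1 + N
1/((-400 - 231)*H(2) + 997809/285313) = 1/((-400 - 231)*(1 + 2) + 997809/285313) = 1/(-631*3 + 997809*(1/285313)) = 1/(-1893 + 997809/285313) = 1/(-539099700/285313) = -285313/539099700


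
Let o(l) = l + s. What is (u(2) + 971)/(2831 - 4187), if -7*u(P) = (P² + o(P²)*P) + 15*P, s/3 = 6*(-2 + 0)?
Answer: -6827/9492 ≈ -0.71924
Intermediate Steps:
s = -36 (s = 3*(6*(-2 + 0)) = 3*(6*(-2)) = 3*(-12) = -36)
o(l) = -36 + l (o(l) = l - 36 = -36 + l)
u(P) = -15*P/7 - P²/7 - P*(-36 + P²)/7 (u(P) = -((P² + (-36 + P²)*P) + 15*P)/7 = -((P² + P*(-36 + P²)) + 15*P)/7 = -(P² + 15*P + P*(-36 + P²))/7 = -15*P/7 - P²/7 - P*(-36 + P²)/7)
(u(2) + 971)/(2831 - 4187) = ((⅐)*2*(21 - 1*2 - 1*2²) + 971)/(2831 - 4187) = ((⅐)*2*(21 - 2 - 1*4) + 971)/(-1356) = ((⅐)*2*(21 - 2 - 4) + 971)*(-1/1356) = ((⅐)*2*15 + 971)*(-1/1356) = (30/7 + 971)*(-1/1356) = (6827/7)*(-1/1356) = -6827/9492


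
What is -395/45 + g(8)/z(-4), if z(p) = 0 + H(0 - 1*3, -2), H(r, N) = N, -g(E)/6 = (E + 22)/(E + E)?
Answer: -227/72 ≈ -3.1528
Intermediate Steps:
g(E) = -3*(22 + E)/E (g(E) = -6*(E + 22)/(E + E) = -6*(22 + E)/(2*E) = -6*(22 + E)*1/(2*E) = -3*(22 + E)/E)
z(p) = -2 (z(p) = 0 - 2 = -2)
-395/45 + g(8)/z(-4) = -395/45 + (-3 - 66/8)/(-2) = -395*1/45 + (-3 - 66*⅛)*(-½) = -79/9 + (-3 - 33/4)*(-½) = -79/9 - 45/4*(-½) = -79/9 + 45/8 = -227/72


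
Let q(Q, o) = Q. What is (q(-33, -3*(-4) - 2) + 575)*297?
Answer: 160974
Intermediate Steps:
(q(-33, -3*(-4) - 2) + 575)*297 = (-33 + 575)*297 = 542*297 = 160974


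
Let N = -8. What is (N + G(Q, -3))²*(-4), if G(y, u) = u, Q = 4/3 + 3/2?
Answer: -484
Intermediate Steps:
Q = 17/6 (Q = 4*(⅓) + 3*(½) = 4/3 + 3/2 = 17/6 ≈ 2.8333)
(N + G(Q, -3))²*(-4) = (-8 - 3)²*(-4) = (-11)²*(-4) = 121*(-4) = -484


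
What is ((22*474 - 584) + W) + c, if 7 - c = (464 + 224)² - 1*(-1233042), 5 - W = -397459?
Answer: -1299071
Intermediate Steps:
W = 397464 (W = 5 - 1*(-397459) = 5 + 397459 = 397464)
c = -1706379 (c = 7 - ((464 + 224)² - 1*(-1233042)) = 7 - (688² + 1233042) = 7 - (473344 + 1233042) = 7 - 1*1706386 = 7 - 1706386 = -1706379)
((22*474 - 584) + W) + c = ((22*474 - 584) + 397464) - 1706379 = ((10428 - 584) + 397464) - 1706379 = (9844 + 397464) - 1706379 = 407308 - 1706379 = -1299071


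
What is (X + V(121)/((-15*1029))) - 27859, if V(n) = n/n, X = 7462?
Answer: -314827696/15435 ≈ -20397.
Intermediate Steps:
V(n) = 1
(X + V(121)/((-15*1029))) - 27859 = (7462 + 1/(-15*1029)) - 27859 = (7462 + 1/(-15435)) - 27859 = (7462 + 1*(-1/15435)) - 27859 = (7462 - 1/15435) - 27859 = 115175969/15435 - 27859 = -314827696/15435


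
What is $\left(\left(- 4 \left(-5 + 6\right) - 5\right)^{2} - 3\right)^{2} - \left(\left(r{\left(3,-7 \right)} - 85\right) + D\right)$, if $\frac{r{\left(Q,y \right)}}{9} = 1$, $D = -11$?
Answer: $6171$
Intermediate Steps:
$r{\left(Q,y \right)} = 9$ ($r{\left(Q,y \right)} = 9 \cdot 1 = 9$)
$\left(\left(- 4 \left(-5 + 6\right) - 5\right)^{2} - 3\right)^{2} - \left(\left(r{\left(3,-7 \right)} - 85\right) + D\right) = \left(\left(- 4 \left(-5 + 6\right) - 5\right)^{2} - 3\right)^{2} - \left(\left(9 - 85\right) - 11\right) = \left(\left(\left(-4\right) 1 - 5\right)^{2} - 3\right)^{2} - \left(-76 - 11\right) = \left(\left(-4 - 5\right)^{2} - 3\right)^{2} - -87 = \left(\left(-9\right)^{2} - 3\right)^{2} + 87 = \left(81 - 3\right)^{2} + 87 = 78^{2} + 87 = 6084 + 87 = 6171$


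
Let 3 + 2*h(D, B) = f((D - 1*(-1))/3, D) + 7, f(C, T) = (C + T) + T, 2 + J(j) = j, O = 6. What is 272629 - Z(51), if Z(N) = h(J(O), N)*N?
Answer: 544561/2 ≈ 2.7228e+5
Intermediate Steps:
J(j) = -2 + j
f(C, T) = C + 2*T
h(D, B) = 13/6 + 7*D/6 (h(D, B) = -3/2 + (((D - 1*(-1))/3 + 2*D) + 7)/2 = -3/2 + (((D + 1)*(⅓) + 2*D) + 7)/2 = -3/2 + (((1 + D)*(⅓) + 2*D) + 7)/2 = -3/2 + (((⅓ + D/3) + 2*D) + 7)/2 = -3/2 + ((⅓ + 7*D/3) + 7)/2 = -3/2 + (22/3 + 7*D/3)/2 = -3/2 + (11/3 + 7*D/6) = 13/6 + 7*D/6)
Z(N) = 41*N/6 (Z(N) = (13/6 + 7*(-2 + 6)/6)*N = (13/6 + (7/6)*4)*N = (13/6 + 14/3)*N = 41*N/6)
272629 - Z(51) = 272629 - 41*51/6 = 272629 - 1*697/2 = 272629 - 697/2 = 544561/2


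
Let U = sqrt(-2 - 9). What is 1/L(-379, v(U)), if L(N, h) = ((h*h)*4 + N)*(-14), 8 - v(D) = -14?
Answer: -1/21798 ≈ -4.5876e-5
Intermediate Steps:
U = I*sqrt(11) (U = sqrt(-11) = I*sqrt(11) ≈ 3.3166*I)
v(D) = 22 (v(D) = 8 - 1*(-14) = 8 + 14 = 22)
L(N, h) = -56*h**2 - 14*N (L(N, h) = (h**2*4 + N)*(-14) = (4*h**2 + N)*(-14) = (N + 4*h**2)*(-14) = -56*h**2 - 14*N)
1/L(-379, v(U)) = 1/(-56*22**2 - 14*(-379)) = 1/(-56*484 + 5306) = 1/(-27104 + 5306) = 1/(-21798) = -1/21798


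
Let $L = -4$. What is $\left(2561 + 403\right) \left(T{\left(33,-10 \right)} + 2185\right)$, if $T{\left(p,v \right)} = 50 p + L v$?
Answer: $11485500$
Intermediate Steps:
$T{\left(p,v \right)} = - 4 v + 50 p$ ($T{\left(p,v \right)} = 50 p - 4 v = - 4 v + 50 p$)
$\left(2561 + 403\right) \left(T{\left(33,-10 \right)} + 2185\right) = \left(2561 + 403\right) \left(\left(\left(-4\right) \left(-10\right) + 50 \cdot 33\right) + 2185\right) = 2964 \left(\left(40 + 1650\right) + 2185\right) = 2964 \left(1690 + 2185\right) = 2964 \cdot 3875 = 11485500$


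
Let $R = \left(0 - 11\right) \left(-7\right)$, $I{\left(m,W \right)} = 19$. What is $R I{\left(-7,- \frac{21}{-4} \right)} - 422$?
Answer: $1041$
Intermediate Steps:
$R = 77$ ($R = \left(-11\right) \left(-7\right) = 77$)
$R I{\left(-7,- \frac{21}{-4} \right)} - 422 = 77 \cdot 19 - 422 = 1463 - 422 = 1041$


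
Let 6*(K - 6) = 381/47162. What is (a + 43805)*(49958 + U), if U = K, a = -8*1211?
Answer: 160786749864171/94324 ≈ 1.7046e+9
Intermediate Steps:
a = -9688
K = 566071/94324 (K = 6 + (381/47162)/6 = 6 + (381*(1/47162))/6 = 6 + (⅙)*(381/47162) = 6 + 127/94324 = 566071/94324 ≈ 6.0013)
U = 566071/94324 ≈ 6.0013
(a + 43805)*(49958 + U) = (-9688 + 43805)*(49958 + 566071/94324) = 34117*(4712804463/94324) = 160786749864171/94324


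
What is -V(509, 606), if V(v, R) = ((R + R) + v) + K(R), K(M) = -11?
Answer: -1710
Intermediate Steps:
V(v, R) = -11 + v + 2*R (V(v, R) = ((R + R) + v) - 11 = (2*R + v) - 11 = (v + 2*R) - 11 = -11 + v + 2*R)
-V(509, 606) = -(-11 + 509 + 2*606) = -(-11 + 509 + 1212) = -1*1710 = -1710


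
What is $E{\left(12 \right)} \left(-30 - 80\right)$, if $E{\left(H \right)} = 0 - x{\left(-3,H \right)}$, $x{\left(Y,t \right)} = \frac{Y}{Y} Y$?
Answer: $-330$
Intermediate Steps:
$x{\left(Y,t \right)} = Y$ ($x{\left(Y,t \right)} = 1 Y = Y$)
$E{\left(H \right)} = 3$ ($E{\left(H \right)} = 0 - -3 = 0 + 3 = 3$)
$E{\left(12 \right)} \left(-30 - 80\right) = 3 \left(-30 - 80\right) = 3 \left(-110\right) = -330$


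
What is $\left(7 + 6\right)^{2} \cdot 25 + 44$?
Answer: $4269$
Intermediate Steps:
$\left(7 + 6\right)^{2} \cdot 25 + 44 = 13^{2} \cdot 25 + 44 = 169 \cdot 25 + 44 = 4225 + 44 = 4269$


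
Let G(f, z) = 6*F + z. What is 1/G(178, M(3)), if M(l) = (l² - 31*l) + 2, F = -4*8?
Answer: -1/274 ≈ -0.0036496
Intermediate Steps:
F = -32
M(l) = 2 + l² - 31*l
G(f, z) = -192 + z (G(f, z) = 6*(-32) + z = -192 + z)
1/G(178, M(3)) = 1/(-192 + (2 + 3² - 31*3)) = 1/(-192 + (2 + 9 - 93)) = 1/(-192 - 82) = 1/(-274) = -1/274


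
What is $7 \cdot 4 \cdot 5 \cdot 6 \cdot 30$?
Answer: $25200$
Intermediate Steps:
$7 \cdot 4 \cdot 5 \cdot 6 \cdot 30 = 28 \cdot 30 \cdot 30 = 840 \cdot 30 = 25200$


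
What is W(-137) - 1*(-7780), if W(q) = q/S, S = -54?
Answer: 420257/54 ≈ 7782.5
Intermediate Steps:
W(q) = -q/54 (W(q) = q/(-54) = q*(-1/54) = -q/54)
W(-137) - 1*(-7780) = -1/54*(-137) - 1*(-7780) = 137/54 + 7780 = 420257/54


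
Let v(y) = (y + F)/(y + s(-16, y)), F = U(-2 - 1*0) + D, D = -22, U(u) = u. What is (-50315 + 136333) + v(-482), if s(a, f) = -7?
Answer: 42063308/489 ≈ 86019.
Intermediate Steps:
F = -24 (F = (-2 - 1*0) - 22 = (-2 + 0) - 22 = -2 - 22 = -24)
v(y) = (-24 + y)/(-7 + y) (v(y) = (y - 24)/(y - 7) = (-24 + y)/(-7 + y))
(-50315 + 136333) + v(-482) = (-50315 + 136333) + (-24 - 482)/(-7 - 482) = 86018 - 506/(-489) = 86018 - 1/489*(-506) = 86018 + 506/489 = 42063308/489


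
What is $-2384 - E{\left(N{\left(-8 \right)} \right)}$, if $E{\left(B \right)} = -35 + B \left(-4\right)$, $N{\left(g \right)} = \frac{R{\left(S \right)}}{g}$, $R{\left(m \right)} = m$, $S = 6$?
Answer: $-2352$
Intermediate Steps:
$N{\left(g \right)} = \frac{6}{g}$
$E{\left(B \right)} = -35 - 4 B$
$-2384 - E{\left(N{\left(-8 \right)} \right)} = -2384 - \left(-35 - 4 \frac{6}{-8}\right) = -2384 - \left(-35 - 4 \cdot 6 \left(- \frac{1}{8}\right)\right) = -2384 - \left(-35 - -3\right) = -2384 - \left(-35 + 3\right) = -2384 - -32 = -2384 + 32 = -2352$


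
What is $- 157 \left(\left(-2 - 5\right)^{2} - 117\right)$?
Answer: $10676$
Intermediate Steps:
$- 157 \left(\left(-2 - 5\right)^{2} - 117\right) = - 157 \left(\left(-7\right)^{2} - 117\right) = - 157 \left(49 - 117\right) = \left(-157\right) \left(-68\right) = 10676$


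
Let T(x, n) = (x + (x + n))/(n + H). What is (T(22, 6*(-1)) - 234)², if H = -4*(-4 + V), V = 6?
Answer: 2745649/49 ≈ 56034.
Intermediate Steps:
H = -8 (H = -4*(-4 + 6) = -4*2 = -8)
T(x, n) = (n + 2*x)/(-8 + n) (T(x, n) = (x + (x + n))/(n - 8) = (x + (n + x))/(-8 + n) = (n + 2*x)/(-8 + n))
(T(22, 6*(-1)) - 234)² = ((6*(-1) + 2*22)/(-8 + 6*(-1)) - 234)² = ((-6 + 44)/(-8 - 6) - 234)² = (38/(-14) - 234)² = (-1/14*38 - 234)² = (-19/7 - 234)² = (-1657/7)² = 2745649/49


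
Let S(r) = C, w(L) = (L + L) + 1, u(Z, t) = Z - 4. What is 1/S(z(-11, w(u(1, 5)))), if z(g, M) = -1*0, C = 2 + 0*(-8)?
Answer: ½ ≈ 0.50000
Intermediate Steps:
C = 2 (C = 2 + 0 = 2)
u(Z, t) = -4 + Z
w(L) = 1 + 2*L (w(L) = 2*L + 1 = 1 + 2*L)
z(g, M) = 0
S(r) = 2
1/S(z(-11, w(u(1, 5)))) = 1/2 = ½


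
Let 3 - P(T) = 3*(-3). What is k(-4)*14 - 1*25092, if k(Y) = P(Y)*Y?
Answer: -25764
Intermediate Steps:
P(T) = 12 (P(T) = 3 - 3*(-3) = 3 - 1*(-9) = 3 + 9 = 12)
k(Y) = 12*Y
k(-4)*14 - 1*25092 = (12*(-4))*14 - 1*25092 = -48*14 - 25092 = -672 - 25092 = -25764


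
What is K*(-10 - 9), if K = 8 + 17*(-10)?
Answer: 3078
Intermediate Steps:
K = -162 (K = 8 - 170 = -162)
K*(-10 - 9) = -162*(-10 - 9) = -162*(-19) = 3078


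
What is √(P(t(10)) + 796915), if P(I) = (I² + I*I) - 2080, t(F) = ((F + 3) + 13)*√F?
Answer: √808355 ≈ 899.09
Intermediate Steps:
t(F) = √F*(16 + F) (t(F) = ((3 + F) + 13)*√F = (16 + F)*√F = √F*(16 + F))
P(I) = -2080 + 2*I² (P(I) = (I² + I²) - 2080 = 2*I² - 2080 = -2080 + 2*I²)
√(P(t(10)) + 796915) = √((-2080 + 2*(√10*(16 + 10))²) + 796915) = √((-2080 + 2*(√10*26)²) + 796915) = √((-2080 + 2*(26*√10)²) + 796915) = √((-2080 + 2*6760) + 796915) = √((-2080 + 13520) + 796915) = √(11440 + 796915) = √808355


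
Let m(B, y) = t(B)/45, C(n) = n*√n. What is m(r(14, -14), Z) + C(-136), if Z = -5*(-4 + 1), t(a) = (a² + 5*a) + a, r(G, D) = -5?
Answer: -⅑ - 272*I*√34 ≈ -0.11111 - 1586.0*I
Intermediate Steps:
t(a) = a² + 6*a
C(n) = n^(3/2)
Z = 15 (Z = -5*(-3) = 15)
m(B, y) = B*(6 + B)/45 (m(B, y) = (B*(6 + B))/45 = (B*(6 + B))*(1/45) = B*(6 + B)/45)
m(r(14, -14), Z) + C(-136) = (1/45)*(-5)*(6 - 5) + (-136)^(3/2) = (1/45)*(-5)*1 - 272*I*√34 = -⅑ - 272*I*√34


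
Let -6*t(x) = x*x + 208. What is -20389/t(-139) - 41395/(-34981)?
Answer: 5087768609/683143949 ≈ 7.4476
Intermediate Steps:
t(x) = -104/3 - x²/6 (t(x) = -(x*x + 208)/6 = -(x² + 208)/6 = -(208 + x²)/6 = -104/3 - x²/6)
-20389/t(-139) - 41395/(-34981) = -20389/(-104/3 - ⅙*(-139)²) - 41395/(-34981) = -20389/(-104/3 - ⅙*19321) - 41395*(-1/34981) = -20389/(-104/3 - 19321/6) + 41395/34981 = -20389/(-19529/6) + 41395/34981 = -20389*(-6/19529) + 41395/34981 = 122334/19529 + 41395/34981 = 5087768609/683143949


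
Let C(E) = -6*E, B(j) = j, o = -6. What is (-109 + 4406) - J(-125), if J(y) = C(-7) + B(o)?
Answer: 4261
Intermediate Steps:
J(y) = 36 (J(y) = -6*(-7) - 6 = 42 - 6 = 36)
(-109 + 4406) - J(-125) = (-109 + 4406) - 1*36 = 4297 - 36 = 4261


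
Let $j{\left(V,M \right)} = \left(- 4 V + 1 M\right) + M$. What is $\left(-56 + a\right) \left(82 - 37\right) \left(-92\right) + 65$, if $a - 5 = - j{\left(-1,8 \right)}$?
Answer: $294005$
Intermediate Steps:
$j{\left(V,M \right)} = - 4 V + 2 M$ ($j{\left(V,M \right)} = \left(- 4 V + M\right) + M = \left(M - 4 V\right) + M = - 4 V + 2 M$)
$a = -15$ ($a = 5 - \left(\left(-4\right) \left(-1\right) + 2 \cdot 8\right) = 5 - \left(4 + 16\right) = 5 - 20 = -15$)
$\left(-56 + a\right) \left(82 - 37\right) \left(-92\right) + 65 = \left(-56 - 15\right) \left(82 - 37\right) \left(-92\right) + 65 = \left(-71\right) 45 \left(-92\right) + 65 = \left(-3195\right) \left(-92\right) + 65 = 293940 + 65 = 294005$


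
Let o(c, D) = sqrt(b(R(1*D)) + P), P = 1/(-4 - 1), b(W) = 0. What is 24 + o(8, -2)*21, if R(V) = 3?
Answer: 24 + 21*I*sqrt(5)/5 ≈ 24.0 + 9.3915*I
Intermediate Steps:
P = -1/5 (P = 1/(-5) = -1/5 ≈ -0.20000)
o(c, D) = I*sqrt(5)/5 (o(c, D) = sqrt(0 - 1/5) = sqrt(-1/5) = I*sqrt(5)/5)
24 + o(8, -2)*21 = 24 + (I*sqrt(5)/5)*21 = 24 + 21*I*sqrt(5)/5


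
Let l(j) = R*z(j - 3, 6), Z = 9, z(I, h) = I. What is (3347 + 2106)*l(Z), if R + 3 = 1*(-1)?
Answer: -130872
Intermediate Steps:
R = -4 (R = -3 + 1*(-1) = -3 - 1 = -4)
l(j) = 12 - 4*j (l(j) = -4*(j - 3) = -4*(-3 + j) = 12 - 4*j)
(3347 + 2106)*l(Z) = (3347 + 2106)*(12 - 4*9) = 5453*(12 - 36) = 5453*(-24) = -130872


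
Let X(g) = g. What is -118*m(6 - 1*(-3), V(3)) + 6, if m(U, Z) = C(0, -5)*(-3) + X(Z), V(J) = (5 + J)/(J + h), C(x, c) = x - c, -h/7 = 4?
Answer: 45344/25 ≈ 1813.8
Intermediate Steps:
h = -28 (h = -7*4 = -28)
V(J) = (5 + J)/(-28 + J) (V(J) = (5 + J)/(J - 28) = (5 + J)/(-28 + J))
m(U, Z) = -15 + Z (m(U, Z) = (0 - 1*(-5))*(-3) + Z = (0 + 5)*(-3) + Z = 5*(-3) + Z = -15 + Z)
-118*m(6 - 1*(-3), V(3)) + 6 = -118*(-15 + (5 + 3)/(-28 + 3)) + 6 = -118*(-15 + 8/(-25)) + 6 = -118*(-15 - 1/25*8) + 6 = -118*(-15 - 8/25) + 6 = -118*(-383/25) + 6 = 45194/25 + 6 = 45344/25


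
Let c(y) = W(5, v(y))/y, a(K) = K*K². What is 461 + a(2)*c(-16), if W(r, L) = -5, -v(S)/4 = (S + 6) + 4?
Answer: 927/2 ≈ 463.50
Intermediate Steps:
a(K) = K³
v(S) = -40 - 4*S (v(S) = -4*((S + 6) + 4) = -4*((6 + S) + 4) = -4*(10 + S) = -40 - 4*S)
c(y) = -5/y
461 + a(2)*c(-16) = 461 + 2³*(-5/(-16)) = 461 + 8*(-5*(-1/16)) = 461 + 8*(5/16) = 461 + 5/2 = 927/2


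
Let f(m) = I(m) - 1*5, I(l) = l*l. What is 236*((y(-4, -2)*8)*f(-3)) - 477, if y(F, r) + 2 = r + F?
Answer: -60893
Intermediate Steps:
y(F, r) = -2 + F + r (y(F, r) = -2 + (r + F) = -2 + (F + r) = -2 + F + r)
I(l) = l²
f(m) = -5 + m² (f(m) = m² - 1*5 = m² - 5 = -5 + m²)
236*((y(-4, -2)*8)*f(-3)) - 477 = 236*(((-2 - 4 - 2)*8)*(-5 + (-3)²)) - 477 = 236*((-8*8)*(-5 + 9)) - 477 = 236*(-64*4) - 477 = 236*(-256) - 477 = -60416 - 477 = -60893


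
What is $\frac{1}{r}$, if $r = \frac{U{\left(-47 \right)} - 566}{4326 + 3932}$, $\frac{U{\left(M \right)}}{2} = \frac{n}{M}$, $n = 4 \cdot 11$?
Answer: $- \frac{194063}{13345} \approx -14.542$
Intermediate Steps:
$n = 44$
$U{\left(M \right)} = \frac{88}{M}$ ($U{\left(M \right)} = 2 \frac{44}{M} = \frac{88}{M}$)
$r = - \frac{13345}{194063}$ ($r = \frac{\frac{88}{-47} - 566}{4326 + 3932} = \frac{88 \left(- \frac{1}{47}\right) - 566}{8258} = \left(- \frac{88}{47} - 566\right) \frac{1}{8258} = \left(- \frac{26690}{47}\right) \frac{1}{8258} = - \frac{13345}{194063} \approx -0.068766$)
$\frac{1}{r} = \frac{1}{- \frac{13345}{194063}} = - \frac{194063}{13345}$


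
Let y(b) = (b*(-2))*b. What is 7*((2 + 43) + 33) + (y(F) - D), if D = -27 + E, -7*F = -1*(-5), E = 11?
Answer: 27488/49 ≈ 560.98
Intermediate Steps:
F = -5/7 (F = -(-1)*(-5)/7 = -⅐*5 = -5/7 ≈ -0.71429)
D = -16 (D = -27 + 11 = -16)
y(b) = -2*b² (y(b) = (-2*b)*b = -2*b²)
7*((2 + 43) + 33) + (y(F) - D) = 7*((2 + 43) + 33) + (-2*(-5/7)² - 1*(-16)) = 7*(45 + 33) + (-2*25/49 + 16) = 7*78 + (-50/49 + 16) = 546 + 734/49 = 27488/49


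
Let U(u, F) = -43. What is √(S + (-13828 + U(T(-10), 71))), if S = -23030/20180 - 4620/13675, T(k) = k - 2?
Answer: 3*I*√46953563040198490/5519230 ≈ 117.78*I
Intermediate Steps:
T(k) = -2 + k
S = -8163337/5519230 (S = -23030*1/20180 - 4620*1/13675 = -2303/2018 - 924/2735 = -8163337/5519230 ≈ -1.4791)
√(S + (-13828 + U(T(-10), 71))) = √(-8163337/5519230 + (-13828 - 43)) = √(-8163337/5519230 - 13871) = √(-76565402667/5519230) = 3*I*√46953563040198490/5519230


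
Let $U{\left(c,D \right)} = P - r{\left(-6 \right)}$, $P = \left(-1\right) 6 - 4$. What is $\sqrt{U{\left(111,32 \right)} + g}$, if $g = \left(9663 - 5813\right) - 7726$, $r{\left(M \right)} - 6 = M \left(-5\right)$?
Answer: $i \sqrt{3922} \approx 62.626 i$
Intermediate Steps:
$r{\left(M \right)} = 6 - 5 M$ ($r{\left(M \right)} = 6 + M \left(-5\right) = 6 - 5 M$)
$P = -10$ ($P = -6 - 4 = -10$)
$g = -3876$ ($g = 3850 - 7726 = -3876$)
$U{\left(c,D \right)} = -46$ ($U{\left(c,D \right)} = -10 - \left(6 - -30\right) = -10 - \left(6 + 30\right) = -10 - 36 = -46$)
$\sqrt{U{\left(111,32 \right)} + g} = \sqrt{-46 - 3876} = \sqrt{-3922} = i \sqrt{3922}$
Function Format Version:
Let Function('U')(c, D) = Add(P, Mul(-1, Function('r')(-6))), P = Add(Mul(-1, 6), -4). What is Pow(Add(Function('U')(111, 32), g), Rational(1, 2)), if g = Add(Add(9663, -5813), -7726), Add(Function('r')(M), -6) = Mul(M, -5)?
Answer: Mul(I, Pow(3922, Rational(1, 2))) ≈ Mul(62.626, I)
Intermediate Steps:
Function('r')(M) = Add(6, Mul(-5, M)) (Function('r')(M) = Add(6, Mul(M, -5)) = Add(6, Mul(-5, M)))
P = -10 (P = Add(-6, -4) = -10)
g = -3876 (g = Add(3850, -7726) = -3876)
Function('U')(c, D) = -46 (Function('U')(c, D) = Add(-10, Mul(-1, Add(6, Mul(-5, -6)))) = Add(-10, Mul(-1, Add(6, 30))) = Add(-10, Mul(-1, 36)) = Add(-10, -36) = -46)
Pow(Add(Function('U')(111, 32), g), Rational(1, 2)) = Pow(Add(-46, -3876), Rational(1, 2)) = Pow(-3922, Rational(1, 2)) = Mul(I, Pow(3922, Rational(1, 2)))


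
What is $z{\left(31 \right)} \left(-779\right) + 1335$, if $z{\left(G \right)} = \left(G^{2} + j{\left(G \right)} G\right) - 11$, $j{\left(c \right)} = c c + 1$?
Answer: $-23970053$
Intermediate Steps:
$j{\left(c \right)} = 1 + c^{2}$ ($j{\left(c \right)} = c^{2} + 1 = 1 + c^{2}$)
$z{\left(G \right)} = -11 + G^{2} + G \left(1 + G^{2}\right)$ ($z{\left(G \right)} = \left(G^{2} + \left(1 + G^{2}\right) G\right) - 11 = \left(G^{2} + G \left(1 + G^{2}\right)\right) - 11 = -11 + G^{2} + G \left(1 + G^{2}\right)$)
$z{\left(31 \right)} \left(-779\right) + 1335 = \left(-11 + 31 + 31^{2} + 31^{3}\right) \left(-779\right) + 1335 = \left(-11 + 31 + 961 + 29791\right) \left(-779\right) + 1335 = 30772 \left(-779\right) + 1335 = -23971388 + 1335 = -23970053$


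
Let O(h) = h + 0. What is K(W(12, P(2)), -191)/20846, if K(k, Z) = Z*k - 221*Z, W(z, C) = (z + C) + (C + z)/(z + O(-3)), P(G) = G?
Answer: 353159/187614 ≈ 1.8824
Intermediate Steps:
O(h) = h
W(z, C) = C + z + (C + z)/(-3 + z) (W(z, C) = (z + C) + (C + z)/(z - 3) = (C + z) + (C + z)/(-3 + z) = C + z + (C + z)/(-3 + z))
K(k, Z) = -221*Z + Z*k
K(W(12, P(2)), -191)/20846 = -191*(-221 + (12² - 2*2 - 2*12 + 2*12)/(-3 + 12))/20846 = -191*(-221 + (144 - 4 - 24 + 24)/9)*(1/20846) = -191*(-221 + (⅑)*140)*(1/20846) = -191*(-221 + 140/9)*(1/20846) = -191*(-1849/9)*(1/20846) = (353159/9)*(1/20846) = 353159/187614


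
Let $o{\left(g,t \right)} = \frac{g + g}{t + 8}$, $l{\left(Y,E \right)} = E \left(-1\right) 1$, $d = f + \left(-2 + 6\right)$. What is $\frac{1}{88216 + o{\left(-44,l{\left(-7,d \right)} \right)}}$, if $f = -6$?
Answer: $\frac{5}{441036} \approx 1.1337 \cdot 10^{-5}$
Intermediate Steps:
$d = -2$ ($d = -6 + \left(-2 + 6\right) = -6 + 4 = -2$)
$l{\left(Y,E \right)} = - E$ ($l{\left(Y,E \right)} = - E 1 = - E$)
$o{\left(g,t \right)} = \frac{2 g}{8 + t}$
$\frac{1}{88216 + o{\left(-44,l{\left(-7,d \right)} \right)}} = \frac{1}{88216 + 2 \left(-44\right) \frac{1}{8 - -2}} = \frac{1}{88216 + 2 \left(-44\right) \frac{1}{8 + 2}} = \frac{1}{88216 + 2 \left(-44\right) \frac{1}{10}} = \frac{1}{88216 - \frac{44}{5}} = \frac{1}{\frac{441036}{5}} = \frac{5}{441036}$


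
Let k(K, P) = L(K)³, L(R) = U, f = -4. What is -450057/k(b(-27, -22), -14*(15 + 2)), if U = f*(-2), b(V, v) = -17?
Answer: -450057/512 ≈ -879.02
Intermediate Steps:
U = 8 (U = -4*(-2) = 8)
L(R) = 8
k(K, P) = 512 (k(K, P) = 8³ = 512)
-450057/k(b(-27, -22), -14*(15 + 2)) = -450057/512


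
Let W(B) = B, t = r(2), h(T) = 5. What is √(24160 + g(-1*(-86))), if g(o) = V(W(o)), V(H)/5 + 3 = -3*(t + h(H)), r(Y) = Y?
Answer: 2*√6010 ≈ 155.05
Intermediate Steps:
t = 2
V(H) = -120 (V(H) = -15 + 5*(-3*(2 + 5)) = -15 + 5*(-3*7) = -15 + 5*(-21) = -15 - 105 = -120)
g(o) = -120
√(24160 + g(-1*(-86))) = √(24160 - 120) = √24040 = 2*√6010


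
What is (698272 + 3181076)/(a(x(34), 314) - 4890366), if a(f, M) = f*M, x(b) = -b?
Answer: -1939674/2450521 ≈ -0.79154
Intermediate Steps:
a(f, M) = M*f
(698272 + 3181076)/(a(x(34), 314) - 4890366) = (698272 + 3181076)/(314*(-1*34) - 4890366) = 3879348/(314*(-34) - 4890366) = 3879348/(-10676 - 4890366) = 3879348/(-4901042) = 3879348*(-1/4901042) = -1939674/2450521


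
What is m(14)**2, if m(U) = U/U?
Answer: 1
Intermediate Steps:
m(U) = 1
m(14)**2 = 1**2 = 1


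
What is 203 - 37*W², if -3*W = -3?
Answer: 166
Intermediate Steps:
W = 1 (W = -⅓*(-3) = 1)
203 - 37*W² = 203 - 37*1² = 203 - 37*1 = 203 - 37 = 166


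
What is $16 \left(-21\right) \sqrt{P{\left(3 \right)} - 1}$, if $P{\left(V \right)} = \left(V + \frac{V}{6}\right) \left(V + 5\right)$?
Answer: $- 1008 \sqrt{3} \approx -1745.9$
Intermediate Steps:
$P{\left(V \right)} = \frac{7 V \left(5 + V\right)}{6}$ ($P{\left(V \right)} = \left(V + V \frac{1}{6}\right) \left(5 + V\right) = \left(V + \frac{V}{6}\right) \left(5 + V\right) = \frac{7 V}{6} \left(5 + V\right) = \frac{7 V \left(5 + V\right)}{6}$)
$16 \left(-21\right) \sqrt{P{\left(3 \right)} - 1} = 16 \left(-21\right) \sqrt{\frac{7}{6} \cdot 3 \left(5 + 3\right) - 1} = - 336 \sqrt{\frac{7}{6} \cdot 3 \cdot 8 - 1} = - 336 \sqrt{28 - 1} = - 336 \sqrt{27} = - 336 \cdot 3 \sqrt{3} = - 1008 \sqrt{3}$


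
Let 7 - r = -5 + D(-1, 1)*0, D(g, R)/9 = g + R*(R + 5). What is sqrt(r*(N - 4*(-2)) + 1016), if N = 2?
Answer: 4*sqrt(71) ≈ 33.705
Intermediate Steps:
D(g, R) = 9*g + 9*R*(5 + R) (D(g, R) = 9*(g + R*(R + 5)) = 9*(g + R*(5 + R)) = 9*g + 9*R*(5 + R))
r = 12 (r = 7 - (-5 + (9*(-1) + 9*1**2 + 45*1)*0) = 7 - (-5 + (-9 + 9*1 + 45)*0) = 7 - (-5 + (-9 + 9 + 45)*0) = 7 - (-5 + 45*0) = 7 - (-5 + 0) = 7 - 1*(-5) = 7 + 5 = 12)
sqrt(r*(N - 4*(-2)) + 1016) = sqrt(12*(2 - 4*(-2)) + 1016) = sqrt(12*(2 + 8) + 1016) = sqrt(12*10 + 1016) = sqrt(120 + 1016) = sqrt(1136) = 4*sqrt(71)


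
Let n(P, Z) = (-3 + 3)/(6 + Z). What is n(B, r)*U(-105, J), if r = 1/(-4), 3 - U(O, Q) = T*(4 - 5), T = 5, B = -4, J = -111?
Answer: 0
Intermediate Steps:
U(O, Q) = 8 (U(O, Q) = 3 - 5*(4 - 5) = 3 - 5*(-1) = 3 - 1*(-5) = 3 + 5 = 8)
r = -1/4 ≈ -0.25000
n(P, Z) = 0 (n(P, Z) = 0/(6 + Z) = 0)
n(B, r)*U(-105, J) = 0*8 = 0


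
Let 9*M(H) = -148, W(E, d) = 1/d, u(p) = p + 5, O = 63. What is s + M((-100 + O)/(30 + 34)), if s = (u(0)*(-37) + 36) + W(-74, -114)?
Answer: -56585/342 ≈ -165.45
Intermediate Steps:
u(p) = 5 + p
M(H) = -148/9 (M(H) = (⅑)*(-148) = -148/9)
s = -16987/114 (s = ((5 + 0)*(-37) + 36) + 1/(-114) = (5*(-37) + 36) - 1/114 = (-185 + 36) - 1/114 = -149 - 1/114 = -16987/114 ≈ -149.01)
s + M((-100 + O)/(30 + 34)) = -16987/114 - 148/9 = -56585/342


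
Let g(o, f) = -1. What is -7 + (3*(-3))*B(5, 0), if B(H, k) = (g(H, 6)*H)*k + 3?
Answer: -34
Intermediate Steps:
B(H, k) = 3 - H*k (B(H, k) = (-H)*k + 3 = -H*k + 3 = 3 - H*k)
-7 + (3*(-3))*B(5, 0) = -7 + (3*(-3))*(3 - 1*5*0) = -7 - 9*(3 + 0) = -7 - 9*3 = -7 - 27 = -34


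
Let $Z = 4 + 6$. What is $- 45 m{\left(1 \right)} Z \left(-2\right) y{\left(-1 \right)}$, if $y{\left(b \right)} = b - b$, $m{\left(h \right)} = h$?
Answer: $0$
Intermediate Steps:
$Z = 10$
$y{\left(b \right)} = 0$
$- 45 m{\left(1 \right)} Z \left(-2\right) y{\left(-1 \right)} = - 45 \cdot 1 \cdot 10 \left(-2\right) 0 = - 45 \cdot 10 \left(-2\right) 0 = \left(-45\right) \left(-20\right) 0 = 900 \cdot 0 = 0$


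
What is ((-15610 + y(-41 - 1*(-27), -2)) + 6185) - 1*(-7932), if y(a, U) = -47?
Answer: -1540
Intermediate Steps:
((-15610 + y(-41 - 1*(-27), -2)) + 6185) - 1*(-7932) = ((-15610 - 47) + 6185) - 1*(-7932) = (-15657 + 6185) + 7932 = -9472 + 7932 = -1540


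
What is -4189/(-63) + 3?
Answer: 4378/63 ≈ 69.492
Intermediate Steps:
-4189/(-63) + 3 = -4189*(-1)/63 + 3 = -59*(-71/63) + 3 = 4189/63 + 3 = 4378/63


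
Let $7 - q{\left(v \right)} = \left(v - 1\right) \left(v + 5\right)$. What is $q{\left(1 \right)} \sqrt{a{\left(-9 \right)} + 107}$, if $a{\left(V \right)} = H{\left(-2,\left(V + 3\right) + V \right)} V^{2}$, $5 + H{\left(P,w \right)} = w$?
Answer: $7 i \sqrt{1513} \approx 272.28 i$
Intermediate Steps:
$q{\left(v \right)} = 7 - \left(-1 + v\right) \left(5 + v\right)$ ($q{\left(v \right)} = 7 - \left(v - 1\right) \left(v + 5\right) = 7 - \left(-1 + v\right) \left(5 + v\right)$)
$H{\left(P,w \right)} = -5 + w$
$a{\left(V \right)} = V^{2} \left(-2 + 2 V\right)$ ($a{\left(V \right)} = \left(-5 + \left(\left(V + 3\right) + V\right)\right) V^{2} = \left(-5 + \left(\left(3 + V\right) + V\right)\right) V^{2} = \left(-5 + \left(3 + 2 V\right)\right) V^{2} = \left(-2 + 2 V\right) V^{2} = V^{2} \left(-2 + 2 V\right)$)
$q{\left(1 \right)} \sqrt{a{\left(-9 \right)} + 107} = \left(12 - 1^{2} - 4\right) \sqrt{2 \left(-9\right)^{2} \left(-1 - 9\right) + 107} = \left(12 - 1 - 4\right) \sqrt{2 \cdot 81 \left(-10\right) + 107} = \left(12 - 1 - 4\right) \sqrt{-1620 + 107} = 7 \sqrt{-1513} = 7 i \sqrt{1513}$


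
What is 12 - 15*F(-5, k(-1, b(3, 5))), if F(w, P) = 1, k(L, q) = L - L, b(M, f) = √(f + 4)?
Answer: -3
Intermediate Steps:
b(M, f) = √(4 + f)
k(L, q) = 0
12 - 15*F(-5, k(-1, b(3, 5))) = 12 - 15*1 = 12 - 15 = -3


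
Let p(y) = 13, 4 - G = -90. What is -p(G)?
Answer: -13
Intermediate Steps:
G = 94 (G = 4 - 1*(-90) = 4 + 90 = 94)
-p(G) = -1*13 = -13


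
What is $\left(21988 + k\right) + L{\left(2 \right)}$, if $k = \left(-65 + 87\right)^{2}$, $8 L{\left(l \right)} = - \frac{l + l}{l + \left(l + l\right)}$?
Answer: $\frac{269663}{12} \approx 22472.0$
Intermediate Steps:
$L{\left(l \right)} = - \frac{1}{12}$ ($L{\left(l \right)} = \frac{\left(-1\right) \frac{l + l}{l + \left(l + l\right)}}{8} = \frac{\left(-1\right) \frac{2 l}{l + 2 l}}{8} = \frac{\left(-1\right) \frac{2 l}{3 l}}{8} = \frac{\left(-1\right) 2 l \frac{1}{3 l}}{8} = \frac{\left(-1\right) \frac{2}{3}}{8} = \frac{1}{8} \left(- \frac{2}{3}\right) = - \frac{1}{12}$)
$k = 484$ ($k = 22^{2} = 484$)
$\left(21988 + k\right) + L{\left(2 \right)} = \left(21988 + 484\right) - \frac{1}{12} = 22472 - \frac{1}{12} = \frac{269663}{12}$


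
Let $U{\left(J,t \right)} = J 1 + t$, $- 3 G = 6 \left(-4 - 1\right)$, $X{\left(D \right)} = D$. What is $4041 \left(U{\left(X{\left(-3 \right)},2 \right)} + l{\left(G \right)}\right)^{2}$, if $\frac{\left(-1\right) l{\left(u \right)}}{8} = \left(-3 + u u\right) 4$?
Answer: $38959382025$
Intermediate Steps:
$G = 10$ ($G = - \frac{6 \left(-4 - 1\right)}{3} = - \frac{6 \left(-5\right)}{3} = \left(- \frac{1}{3}\right) \left(-30\right) = 10$)
$l{\left(u \right)} = 96 - 32 u^{2}$ ($l{\left(u \right)} = - 8 \left(-3 + u u\right) 4 = - 8 \left(-3 + u^{2}\right) 4 = - 8 \left(-12 + 4 u^{2}\right) = 96 - 32 u^{2}$)
$U{\left(J,t \right)} = J + t$
$4041 \left(U{\left(X{\left(-3 \right)},2 \right)} + l{\left(G \right)}\right)^{2} = 4041 \left(\left(-3 + 2\right) + \left(96 - 32 \cdot 10^{2}\right)\right)^{2} = 4041 \left(-1 + \left(96 - 3200\right)\right)^{2} = 4041 \left(-1 - 3104\right)^{2} = 4041 \left(-3105\right)^{2} = 4041 \cdot 9641025 = 38959382025$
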